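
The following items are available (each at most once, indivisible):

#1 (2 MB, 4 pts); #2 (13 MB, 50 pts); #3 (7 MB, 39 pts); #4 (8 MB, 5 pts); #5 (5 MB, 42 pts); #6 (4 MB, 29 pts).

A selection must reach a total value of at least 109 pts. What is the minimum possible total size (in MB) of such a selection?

16

Subsets with value ≥ 109, sorted by total size:
- #3+#5+#6: size 16, value 110
- #1+#3+#5+#6: size 18, value 114
- #2+#5+#6: size 22, value 121
Minimum size: 16 MB.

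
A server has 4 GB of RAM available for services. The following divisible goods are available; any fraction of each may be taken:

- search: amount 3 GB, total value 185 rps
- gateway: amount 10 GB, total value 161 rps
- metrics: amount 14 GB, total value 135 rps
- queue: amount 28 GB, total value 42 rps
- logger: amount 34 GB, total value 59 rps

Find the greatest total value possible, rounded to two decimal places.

Take in order of value per unit:
- search (185/3 per unit): all 3 → value 185, running total 185.00
- gateway (161/10 per unit): 1 of 10 → value 1×161/10 = 16.1000, running total 201.10
Total 201.10.

201.10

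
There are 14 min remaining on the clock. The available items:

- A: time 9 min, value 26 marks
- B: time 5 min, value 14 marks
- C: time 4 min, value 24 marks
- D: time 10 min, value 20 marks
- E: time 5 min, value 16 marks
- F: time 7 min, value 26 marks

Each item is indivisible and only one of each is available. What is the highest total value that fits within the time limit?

Check high-value combinations within 14 min:
- B+C+E: time 5+4+5=14, value 14+24+16=54
- C+F: time 4+7=11, value 24+26=50
- A+C: time 9+4=13, value 26+24=50
- C+D: time 4+10=14, value 24+20=44
Best: 54 marks.

54 marks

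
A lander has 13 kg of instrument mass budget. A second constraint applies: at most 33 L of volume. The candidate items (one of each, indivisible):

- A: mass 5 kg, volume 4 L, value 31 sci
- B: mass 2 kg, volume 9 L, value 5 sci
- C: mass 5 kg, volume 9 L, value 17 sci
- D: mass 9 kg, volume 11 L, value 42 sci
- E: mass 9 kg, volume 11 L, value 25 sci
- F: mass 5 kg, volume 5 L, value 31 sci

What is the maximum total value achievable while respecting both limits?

67 sci

Feasible sets respecting both limits:
- A+B+F: mass 12, volume 18, value 67
- A+F: mass 10, volume 9, value 62
- A+B+C: mass 12, volume 22, value 53
- B+C+F: mass 12, volume 23, value 53
Best: 67 sci.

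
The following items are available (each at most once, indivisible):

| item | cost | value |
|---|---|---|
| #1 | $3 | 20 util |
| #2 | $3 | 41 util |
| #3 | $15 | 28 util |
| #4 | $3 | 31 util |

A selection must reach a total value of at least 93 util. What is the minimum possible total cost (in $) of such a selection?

Subsets with value ≥ 93, sorted by total cost:
- #2+#3+#4: cost 21, value 100
- #1+#2+#3+#4: cost 24, value 120
Minimum cost: 21 $.

21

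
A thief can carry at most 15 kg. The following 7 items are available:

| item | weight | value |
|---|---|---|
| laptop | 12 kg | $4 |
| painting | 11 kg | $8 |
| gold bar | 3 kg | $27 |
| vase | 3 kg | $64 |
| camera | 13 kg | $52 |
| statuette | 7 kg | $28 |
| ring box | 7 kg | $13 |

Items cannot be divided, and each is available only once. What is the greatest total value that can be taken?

Check high-value combinations within 15 kg:
- gold bar+vase+statuette: weight 3+3+7=13, value 27+64+28=119
- gold bar+vase+ring box: weight 3+3+7=13, value 27+64+13=104
- vase+statuette: weight 3+7=10, value 64+28=92
- gold bar+vase: weight 3+3=6, value 27+64=91
- vase+ring box: weight 3+7=10, value 64+13=77
Best: $119.

$119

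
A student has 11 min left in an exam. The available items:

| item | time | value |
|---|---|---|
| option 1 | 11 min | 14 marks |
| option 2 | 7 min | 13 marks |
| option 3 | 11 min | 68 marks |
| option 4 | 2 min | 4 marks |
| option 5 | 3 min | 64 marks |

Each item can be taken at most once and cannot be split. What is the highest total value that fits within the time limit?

77 marks

This is a 0/1 knapsack; check combinations near the capacity.
- option 2+option 5: time 7+3=10, value 13+64=77
- option 4+option 5: time 2+3=5, value 4+64=68
- option 3: time 11, value 68
- option 5: time 3, value 64
- option 2+option 4: time 7+2=9, value 13+4=17
Best: 77 marks.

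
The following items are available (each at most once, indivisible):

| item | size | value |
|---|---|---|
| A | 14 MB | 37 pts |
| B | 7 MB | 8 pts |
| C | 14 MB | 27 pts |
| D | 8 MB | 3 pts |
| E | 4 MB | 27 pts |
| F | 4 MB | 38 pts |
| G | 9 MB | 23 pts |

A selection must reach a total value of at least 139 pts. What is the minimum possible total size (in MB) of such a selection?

Subsets with value ≥ 139, sorted by total size:
- A+C+E+F+G: size 45, value 152
- A+B+C+D+E+F: size 51, value 140
- A+B+C+E+F+G: size 52, value 160
- A+C+D+E+F+G: size 53, value 155
Minimum size: 45 MB.

45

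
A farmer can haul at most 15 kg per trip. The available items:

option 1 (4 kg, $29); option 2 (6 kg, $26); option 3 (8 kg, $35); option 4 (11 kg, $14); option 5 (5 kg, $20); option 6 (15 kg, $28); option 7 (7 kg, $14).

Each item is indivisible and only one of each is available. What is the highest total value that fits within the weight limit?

This is a 0/1 knapsack; check combinations near the capacity.
- option 1+option 2+option 5: weight 4+6+5=15, value 29+26+20=75
- option 1+option 3: weight 4+8=12, value 29+35=64
- option 2+option 3: weight 6+8=14, value 26+35=61
Best: $75.

$75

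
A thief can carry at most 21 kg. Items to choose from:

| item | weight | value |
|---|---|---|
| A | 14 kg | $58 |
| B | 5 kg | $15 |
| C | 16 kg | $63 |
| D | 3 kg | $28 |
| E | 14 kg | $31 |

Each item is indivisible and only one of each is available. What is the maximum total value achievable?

$91

Check high-value combinations within 21 kg:
- C+D: weight 16+3=19, value 63+28=91
- A+D: weight 14+3=17, value 58+28=86
- B+C: weight 5+16=21, value 15+63=78
- A+B: weight 14+5=19, value 58+15=73
Best: $91.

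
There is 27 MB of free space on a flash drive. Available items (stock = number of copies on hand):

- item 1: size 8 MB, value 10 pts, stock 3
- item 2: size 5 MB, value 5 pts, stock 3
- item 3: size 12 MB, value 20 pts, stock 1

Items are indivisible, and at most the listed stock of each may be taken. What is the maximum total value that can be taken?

35 pts

Top feasible selections:
- 1×item 1 + 1×item 2 + 1×item 3: size 25, value 35
- 3×item 2 + 1×item 3: size 27, value 35
- 1×item 1 + 1×item 3: size 20, value 30
- 2×item 2 + 1×item 3: size 22, value 30
Best: 35 pts.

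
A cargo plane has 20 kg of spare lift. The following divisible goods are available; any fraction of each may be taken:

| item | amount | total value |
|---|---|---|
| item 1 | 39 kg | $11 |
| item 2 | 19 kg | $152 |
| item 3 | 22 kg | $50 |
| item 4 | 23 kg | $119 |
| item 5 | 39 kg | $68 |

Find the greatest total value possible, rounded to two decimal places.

157.17

Take in order of value per unit:
- item 2 (152/19 per unit): all 19 → value 152, running total 152.00
- item 4 (119/23 per unit): 1 of 23 → value 1×119/23 = 5.1739, running total 157.17
Total 157.17.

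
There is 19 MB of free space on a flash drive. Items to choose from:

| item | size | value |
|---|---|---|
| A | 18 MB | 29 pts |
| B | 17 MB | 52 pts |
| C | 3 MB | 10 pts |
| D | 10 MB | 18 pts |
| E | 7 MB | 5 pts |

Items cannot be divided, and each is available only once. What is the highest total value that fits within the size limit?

52 pts

This is a 0/1 knapsack; check combinations near the capacity.
- B: size 17, value 52
- A: size 18, value 29
- C+D: size 3+10=13, value 10+18=28
Best: 52 pts.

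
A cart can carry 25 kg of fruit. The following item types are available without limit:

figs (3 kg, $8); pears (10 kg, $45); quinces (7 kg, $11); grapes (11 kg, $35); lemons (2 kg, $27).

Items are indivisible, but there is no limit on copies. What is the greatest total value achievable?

Best value-per-unit is lemons at 27/2, and filling with it alone uses weight 12×2=24. No mix of the others beats 12×27 = 324.

$324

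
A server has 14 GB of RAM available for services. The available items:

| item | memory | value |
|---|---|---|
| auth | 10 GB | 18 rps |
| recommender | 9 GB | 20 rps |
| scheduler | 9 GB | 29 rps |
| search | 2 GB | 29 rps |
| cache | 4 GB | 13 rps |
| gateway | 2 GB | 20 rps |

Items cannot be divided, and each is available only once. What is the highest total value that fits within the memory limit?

Check high-value combinations within 14 GB:
- scheduler+search+gateway: memory 9+2+2=13, value 29+29+20=78
- recommender+search+gateway: memory 9+2+2=13, value 20+29+20=69
- auth+search+gateway: memory 10+2+2=14, value 18+29+20=67
Best: 78 rps.

78 rps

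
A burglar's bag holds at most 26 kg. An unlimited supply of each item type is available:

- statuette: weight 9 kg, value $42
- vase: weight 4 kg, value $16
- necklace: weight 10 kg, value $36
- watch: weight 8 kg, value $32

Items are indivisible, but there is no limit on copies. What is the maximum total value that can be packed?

Best value-per-unit is statuette at 42/9; filling with it alone gives 2×42 = 84.
Optimal mix: 2×statuette + 2×vase → weight 26, value 116.

$116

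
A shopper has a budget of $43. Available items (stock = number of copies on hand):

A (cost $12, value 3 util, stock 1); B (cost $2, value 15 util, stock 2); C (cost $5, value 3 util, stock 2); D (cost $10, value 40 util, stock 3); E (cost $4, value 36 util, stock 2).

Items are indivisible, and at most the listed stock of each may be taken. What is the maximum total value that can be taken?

Top feasible selections:
- 2×B + 3×D + 2×E: cost 42, value 222
- 1×B + 3×D + 2×E: cost 40, value 207
Best: 222 util.

222 util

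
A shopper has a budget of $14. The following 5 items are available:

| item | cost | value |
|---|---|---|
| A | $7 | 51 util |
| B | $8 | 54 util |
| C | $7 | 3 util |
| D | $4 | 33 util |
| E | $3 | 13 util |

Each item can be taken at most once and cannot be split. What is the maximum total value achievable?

97 util

Check high-value combinations within $14:
- A+D+E: cost 7+4+3=14, value 51+33+13=97
- B+D: cost 8+4=12, value 54+33=87
- A+D: cost 7+4=11, value 51+33=84
- B+E: cost 8+3=11, value 54+13=67
- A+E: cost 7+3=10, value 51+13=64
Best: 97 util.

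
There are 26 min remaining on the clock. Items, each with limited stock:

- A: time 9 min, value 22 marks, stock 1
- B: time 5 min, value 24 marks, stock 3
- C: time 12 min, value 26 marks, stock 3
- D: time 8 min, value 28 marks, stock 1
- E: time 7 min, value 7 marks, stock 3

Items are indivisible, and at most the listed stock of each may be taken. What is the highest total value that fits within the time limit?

100 marks

Top feasible selections:
- 3×B + 1×D: time 23, value 100
- 1×A + 3×B: time 24, value 94
- 2×B + 1×D + 1×E: time 25, value 83
- 3×B + 1×E: time 22, value 79
Best: 100 marks.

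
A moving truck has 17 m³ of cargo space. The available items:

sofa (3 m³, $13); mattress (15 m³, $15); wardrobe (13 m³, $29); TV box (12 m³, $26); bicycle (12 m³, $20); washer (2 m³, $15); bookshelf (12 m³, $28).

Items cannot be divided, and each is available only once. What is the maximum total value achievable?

Check high-value combinations within 17 m³:
- sofa+washer+bookshelf: volume 3+2+12=17, value 13+15+28=56
- sofa+TV box+washer: volume 3+12+2=17, value 13+26+15=54
- sofa+bicycle+washer: volume 3+12+2=17, value 13+20+15=48
Best: $56.

$56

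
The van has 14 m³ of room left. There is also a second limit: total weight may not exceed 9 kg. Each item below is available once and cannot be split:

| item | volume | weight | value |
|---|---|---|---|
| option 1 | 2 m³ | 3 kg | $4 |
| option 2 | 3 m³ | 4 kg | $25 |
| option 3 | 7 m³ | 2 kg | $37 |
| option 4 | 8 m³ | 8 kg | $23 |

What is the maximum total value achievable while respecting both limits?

Feasible sets respecting both limits:
- option 1+option 2+option 3: volume 12, weight 9, value 66
- option 2+option 3: volume 10, weight 6, value 62
- option 1+option 3: volume 9, weight 5, value 41
- option 3: volume 7, weight 2, value 37
Best: $66.

$66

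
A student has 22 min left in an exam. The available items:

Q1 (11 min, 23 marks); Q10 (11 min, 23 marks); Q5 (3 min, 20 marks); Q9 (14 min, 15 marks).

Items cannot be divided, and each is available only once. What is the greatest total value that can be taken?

Check high-value combinations within 22 min:
- Q1+Q10: time 11+11=22, value 23+23=46
- Q1+Q5: time 11+3=14, value 23+20=43
- Q10+Q5: time 11+3=14, value 23+20=43
- Q5+Q9: time 3+14=17, value 20+15=35
Best: 46 marks.

46 marks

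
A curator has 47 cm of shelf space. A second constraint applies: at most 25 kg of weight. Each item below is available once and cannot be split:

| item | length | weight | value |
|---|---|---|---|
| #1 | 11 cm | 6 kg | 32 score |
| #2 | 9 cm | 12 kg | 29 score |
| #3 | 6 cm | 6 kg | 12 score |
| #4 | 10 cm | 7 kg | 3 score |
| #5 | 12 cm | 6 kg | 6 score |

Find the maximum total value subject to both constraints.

Feasible sets respecting both limits:
- #1+#2+#3: length 26, weight 24, value 73
- #1+#2+#5: length 32, weight 24, value 67
- #1+#2+#4: length 30, weight 25, value 64
- #1+#2: length 20, weight 18, value 61
Best: 73 score.

73 score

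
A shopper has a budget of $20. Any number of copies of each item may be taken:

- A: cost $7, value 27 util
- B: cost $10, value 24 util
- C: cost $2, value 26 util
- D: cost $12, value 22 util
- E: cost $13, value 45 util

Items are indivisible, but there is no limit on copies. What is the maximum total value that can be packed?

260 util

Best value-per-unit is C at 26/2, and filling with it alone uses cost 10×2=20. No mix of the others beats 10×26 = 260.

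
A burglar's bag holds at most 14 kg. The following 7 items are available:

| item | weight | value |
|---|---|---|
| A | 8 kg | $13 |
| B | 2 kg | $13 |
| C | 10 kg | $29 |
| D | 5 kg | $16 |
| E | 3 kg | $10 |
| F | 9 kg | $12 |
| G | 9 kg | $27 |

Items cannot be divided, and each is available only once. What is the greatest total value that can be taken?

$50

This is a 0/1 knapsack; check combinations near the capacity.
- B+E+G: weight 2+3+9=14, value 13+10+27=50
- D+G: weight 5+9=14, value 16+27=43
- B+C: weight 2+10=12, value 13+29=42
Best: $50.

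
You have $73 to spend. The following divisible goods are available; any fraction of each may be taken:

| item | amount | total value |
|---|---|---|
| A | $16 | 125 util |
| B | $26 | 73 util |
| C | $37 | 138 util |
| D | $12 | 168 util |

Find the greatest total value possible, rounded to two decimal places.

Take in order of value per unit:
- D (168/12 per unit): all 12 → value 168, running total 168.00
- A (125/16 per unit): all 16 → value 125, running total 293.00
- C (138/37 per unit): all 37 → value 138, running total 431.00
- B (73/26 per unit): 8 of 26 → value 8×73/26 = 22.4615, running total 453.46
Total 453.46.

453.46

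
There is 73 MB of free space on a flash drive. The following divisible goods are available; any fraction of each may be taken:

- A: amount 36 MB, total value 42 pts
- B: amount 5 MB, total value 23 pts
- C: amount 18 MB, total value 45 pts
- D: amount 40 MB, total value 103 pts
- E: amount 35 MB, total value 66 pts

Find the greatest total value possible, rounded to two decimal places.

189.86

Take in order of value per unit:
- B (23/5 per unit): all 5 → value 23, running total 23.00
- D (103/40 per unit): all 40 → value 103, running total 126.00
- C (45/18 per unit): all 18 → value 45, running total 171.00
- E (66/35 per unit): 10 of 35 → value 10×66/35 = 18.8571, running total 189.86
Total 189.86.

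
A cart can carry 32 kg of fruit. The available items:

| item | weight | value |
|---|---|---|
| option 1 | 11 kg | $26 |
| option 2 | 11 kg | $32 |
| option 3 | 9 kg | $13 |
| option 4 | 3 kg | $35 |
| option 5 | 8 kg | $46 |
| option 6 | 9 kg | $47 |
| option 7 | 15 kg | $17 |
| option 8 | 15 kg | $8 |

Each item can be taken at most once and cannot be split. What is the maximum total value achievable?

$160

Check high-value combinations within 32 kg:
- option 2+option 4+option 5+option 6: weight 11+3+8+9=31, value 32+35+46+47=160
- option 1+option 4+option 5+option 6: weight 11+3+8+9=31, value 26+35+46+47=154
- option 3+option 4+option 5+option 6: weight 9+3+8+9=29, value 13+35+46+47=141
Best: $160.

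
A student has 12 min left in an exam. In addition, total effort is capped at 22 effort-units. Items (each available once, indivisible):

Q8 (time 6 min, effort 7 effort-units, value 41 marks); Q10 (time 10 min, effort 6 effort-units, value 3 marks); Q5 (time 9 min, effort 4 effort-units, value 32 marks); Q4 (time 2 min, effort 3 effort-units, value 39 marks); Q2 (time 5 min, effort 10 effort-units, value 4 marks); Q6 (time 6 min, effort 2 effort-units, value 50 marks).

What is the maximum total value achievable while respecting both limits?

Feasible sets respecting both limits:
- Q8+Q6: time 12, effort 9, value 91
- Q4+Q6: time 8, effort 5, value 89
- Q8+Q4: time 8, effort 10, value 80
- Q5+Q4: time 11, effort 7, value 71
Best: 91 marks.

91 marks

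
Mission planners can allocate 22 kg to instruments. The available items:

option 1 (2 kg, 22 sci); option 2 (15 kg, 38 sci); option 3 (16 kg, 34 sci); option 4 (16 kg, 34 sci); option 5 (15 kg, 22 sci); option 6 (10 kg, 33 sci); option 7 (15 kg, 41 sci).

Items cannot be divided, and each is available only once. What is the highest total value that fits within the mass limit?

Check high-value combinations within 22 kg:
- option 1+option 7: mass 2+15=17, value 22+41=63
- option 1+option 2: mass 2+15=17, value 22+38=60
- option 1+option 3: mass 2+16=18, value 22+34=56
- option 1+option 4: mass 2+16=18, value 22+34=56
- option 1+option 6: mass 2+10=12, value 22+33=55
Best: 63 sci.

63 sci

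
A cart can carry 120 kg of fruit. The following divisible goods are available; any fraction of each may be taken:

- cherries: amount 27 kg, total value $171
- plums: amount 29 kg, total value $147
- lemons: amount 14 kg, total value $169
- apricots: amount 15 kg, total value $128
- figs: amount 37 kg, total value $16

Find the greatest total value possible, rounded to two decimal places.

Take in order of value per unit:
- lemons (169/14 per unit): all 14 → value 169, running total 169.00
- apricots (128/15 per unit): all 15 → value 128, running total 297.00
- cherries (171/27 per unit): all 27 → value 171, running total 468.00
- plums (147/29 per unit): all 29 → value 147, running total 615.00
- figs (16/37 per unit): 35 of 37 → value 35×16/37 = 15.1351, running total 630.14
Total 630.14.

630.14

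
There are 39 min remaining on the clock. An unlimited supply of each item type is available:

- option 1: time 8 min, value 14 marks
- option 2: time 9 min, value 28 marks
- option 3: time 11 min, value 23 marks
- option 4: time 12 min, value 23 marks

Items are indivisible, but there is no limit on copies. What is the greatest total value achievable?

112 marks

Best value-per-unit is option 2 at 28/9, and filling with it alone uses time 4×9=36. No mix of the others beats 4×28 = 112.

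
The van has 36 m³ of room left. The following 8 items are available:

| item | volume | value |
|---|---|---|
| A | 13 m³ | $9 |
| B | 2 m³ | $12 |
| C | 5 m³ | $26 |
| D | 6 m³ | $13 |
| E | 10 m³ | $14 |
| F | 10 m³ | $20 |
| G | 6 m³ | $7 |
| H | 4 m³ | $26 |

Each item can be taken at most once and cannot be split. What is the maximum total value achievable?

Check high-value combinations within 36 m³:
- B+C+D+F+G+H: volume 2+5+6+10+6+4=33, value 12+26+13+20+7+26=104
- C+D+E+F+H: volume 5+6+10+10+4=35, value 26+13+14+20+26=99
- B+C+E+F+H: volume 2+5+10+10+4=31, value 12+26+14+20+26=98
- B+C+D+E+G+H: volume 2+5+6+10+6+4=33, value 12+26+13+14+7+26=98
Best: $104.

$104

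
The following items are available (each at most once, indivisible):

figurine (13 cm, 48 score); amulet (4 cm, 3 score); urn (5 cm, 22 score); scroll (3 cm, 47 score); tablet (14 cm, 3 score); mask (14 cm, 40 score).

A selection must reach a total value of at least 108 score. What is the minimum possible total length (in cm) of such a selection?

Subsets with value ≥ 108, sorted by total length:
- figurine+urn+scroll: length 21, value 117
- urn+scroll+mask: length 22, value 109
- figurine+amulet+urn+scroll: length 25, value 120
- amulet+urn+scroll+mask: length 26, value 112
Minimum length: 21 cm.

21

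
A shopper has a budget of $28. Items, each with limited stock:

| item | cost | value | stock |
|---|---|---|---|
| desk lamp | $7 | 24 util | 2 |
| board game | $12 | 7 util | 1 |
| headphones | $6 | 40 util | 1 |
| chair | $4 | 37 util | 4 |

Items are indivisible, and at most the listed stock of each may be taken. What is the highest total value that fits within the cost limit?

Top feasible selections:
- 1×headphones + 4×chair: cost 22, value 188
- 1×desk lamp + 1×headphones + 3×chair: cost 25, value 175
- 1×desk lamp + 4×chair: cost 23, value 172
Best: 188 util.

188 util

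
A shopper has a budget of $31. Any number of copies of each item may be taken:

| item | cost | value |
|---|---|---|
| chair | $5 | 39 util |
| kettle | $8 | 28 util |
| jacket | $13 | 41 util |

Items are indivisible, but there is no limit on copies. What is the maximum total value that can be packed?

Best value-per-unit is chair at 39/5, and filling with it alone uses cost 6×5=30. No mix of the others beats 6×39 = 234.

234 util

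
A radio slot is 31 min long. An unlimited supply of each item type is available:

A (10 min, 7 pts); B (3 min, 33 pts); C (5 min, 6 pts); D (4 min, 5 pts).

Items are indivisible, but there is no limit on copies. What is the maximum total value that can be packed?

Best value-per-unit is B at 33/3, and filling with it alone uses duration 10×3=30. No mix of the others beats 10×33 = 330.

330 pts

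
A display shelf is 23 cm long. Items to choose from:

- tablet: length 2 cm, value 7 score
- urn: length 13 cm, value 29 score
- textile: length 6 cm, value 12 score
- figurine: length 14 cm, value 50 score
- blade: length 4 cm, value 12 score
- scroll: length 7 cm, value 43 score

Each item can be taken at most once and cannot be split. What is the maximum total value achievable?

100 score

This is a 0/1 knapsack; check combinations near the capacity.
- tablet+figurine+scroll: length 2+14+7=23, value 7+50+43=100
- figurine+scroll: length 14+7=21, value 50+43=93
- tablet+urn+scroll: length 2+13+7=22, value 7+29+43=79
Best: 100 score.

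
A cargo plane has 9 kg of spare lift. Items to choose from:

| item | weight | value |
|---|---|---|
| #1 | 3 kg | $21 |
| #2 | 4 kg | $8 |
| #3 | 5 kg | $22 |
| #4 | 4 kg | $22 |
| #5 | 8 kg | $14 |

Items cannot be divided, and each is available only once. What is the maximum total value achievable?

$44

Check high-value combinations within 9 kg:
- #3+#4: weight 5+4=9, value 22+22=44
- #1+#4: weight 3+4=7, value 21+22=43
- #1+#3: weight 3+5=8, value 21+22=43
- #2+#4: weight 4+4=8, value 8+22=30
- #2+#3: weight 4+5=9, value 8+22=30
Best: $44.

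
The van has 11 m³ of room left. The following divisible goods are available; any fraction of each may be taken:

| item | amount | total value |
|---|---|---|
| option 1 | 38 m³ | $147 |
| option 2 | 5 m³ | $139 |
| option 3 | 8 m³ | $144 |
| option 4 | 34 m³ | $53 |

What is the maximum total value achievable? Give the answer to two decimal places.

Take in order of value per unit:
- option 2 (139/5 per unit): all 5 → value 139, running total 139.00
- option 3 (144/8 per unit): 6 of 8 → value 6×144/8 = 108.0000, running total 247.00
Total 247.00.

247.00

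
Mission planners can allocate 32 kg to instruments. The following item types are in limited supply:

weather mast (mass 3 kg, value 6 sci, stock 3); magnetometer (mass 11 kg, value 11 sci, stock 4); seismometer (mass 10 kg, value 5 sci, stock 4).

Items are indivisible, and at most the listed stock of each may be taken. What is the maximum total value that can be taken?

40 sci

Top feasible selections:
- 3×weather mast + 2×magnetometer: mass 31, value 40
- 2×weather mast + 2×magnetometer: mass 28, value 34
Best: 40 sci.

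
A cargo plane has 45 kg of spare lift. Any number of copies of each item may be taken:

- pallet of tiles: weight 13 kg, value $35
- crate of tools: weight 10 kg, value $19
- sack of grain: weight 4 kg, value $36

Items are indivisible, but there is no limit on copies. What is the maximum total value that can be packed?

$396

Best value-per-unit is sack of grain at 36/4, and filling with it alone uses weight 11×4=44. No mix of the others beats 11×36 = 396.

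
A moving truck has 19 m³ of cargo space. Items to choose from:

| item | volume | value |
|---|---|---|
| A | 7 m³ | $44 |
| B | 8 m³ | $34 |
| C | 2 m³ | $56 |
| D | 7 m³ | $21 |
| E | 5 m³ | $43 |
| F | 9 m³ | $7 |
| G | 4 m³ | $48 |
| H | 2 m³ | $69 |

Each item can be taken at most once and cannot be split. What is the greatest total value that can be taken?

Check high-value combinations within 19 m³:
- A+C+G+H: volume 7+2+4+2=15, value 44+56+48+69=217
- C+E+G+H: volume 2+5+4+2=13, value 56+43+48+69=216
- A+C+E+H: volume 7+2+5+2=16, value 44+56+43+69=212
- B+C+G+H: volume 8+2+4+2=16, value 34+56+48+69=207
- A+E+G+H: volume 7+5+4+2=18, value 44+43+48+69=204
Best: $217.

$217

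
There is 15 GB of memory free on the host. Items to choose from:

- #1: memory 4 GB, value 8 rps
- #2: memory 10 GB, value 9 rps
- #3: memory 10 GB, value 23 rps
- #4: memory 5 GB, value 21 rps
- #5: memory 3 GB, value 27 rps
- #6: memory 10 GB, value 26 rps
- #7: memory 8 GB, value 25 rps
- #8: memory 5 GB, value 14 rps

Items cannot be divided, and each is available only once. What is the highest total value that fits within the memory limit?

62 rps

Check high-value combinations within 15 GB:
- #4+#5+#8: memory 5+3+5=13, value 21+27+14=62
- #1+#5+#7: memory 4+3+8=15, value 8+27+25=60
- #1+#4+#5: memory 4+5+3=12, value 8+21+27=56
Best: 62 rps.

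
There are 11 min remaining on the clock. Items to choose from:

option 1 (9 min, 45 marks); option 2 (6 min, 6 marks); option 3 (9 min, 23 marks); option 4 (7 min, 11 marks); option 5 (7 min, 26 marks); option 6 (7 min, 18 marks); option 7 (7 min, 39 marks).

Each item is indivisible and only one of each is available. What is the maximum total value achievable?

45 marks

Check high-value combinations within 11 min:
- option 1: time 9, value 45
- option 7: time 7, value 39
- option 5: time 7, value 26
- option 3: time 9, value 23
- option 6: time 7, value 18
Best: 45 marks.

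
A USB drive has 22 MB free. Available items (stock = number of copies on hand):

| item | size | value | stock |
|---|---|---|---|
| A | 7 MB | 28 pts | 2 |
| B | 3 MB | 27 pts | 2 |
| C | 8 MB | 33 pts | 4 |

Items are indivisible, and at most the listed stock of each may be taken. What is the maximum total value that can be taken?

120 pts

Top feasible selections:
- 2×B + 2×C: size 22, value 120
- 1×A + 2×B + 1×C: size 21, value 115
- 2×A + 2×B: size 20, value 110
- 1×B + 2×C: size 19, value 93
Best: 120 pts.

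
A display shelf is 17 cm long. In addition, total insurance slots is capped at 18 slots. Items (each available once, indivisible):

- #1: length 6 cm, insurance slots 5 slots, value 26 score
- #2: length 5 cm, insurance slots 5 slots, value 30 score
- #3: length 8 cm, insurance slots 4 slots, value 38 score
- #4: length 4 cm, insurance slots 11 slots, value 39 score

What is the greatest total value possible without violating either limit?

Feasible sets respecting both limits:
- #3+#4: length 12, insurance slots 15, value 77
- #2+#4: length 9, insurance slots 16, value 69
- #2+#3: length 13, insurance slots 9, value 68
- #1+#4: length 10, insurance slots 16, value 65
Best: 77 score.

77 score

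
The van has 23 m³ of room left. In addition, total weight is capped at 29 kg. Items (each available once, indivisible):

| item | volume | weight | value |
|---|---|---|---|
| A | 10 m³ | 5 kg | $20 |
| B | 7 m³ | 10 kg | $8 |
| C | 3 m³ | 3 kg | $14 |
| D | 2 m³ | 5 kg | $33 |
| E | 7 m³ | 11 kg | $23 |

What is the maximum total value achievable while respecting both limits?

$90

Feasible sets respecting both limits:
- A+C+D+E: volume 22, weight 24, value 90
- B+C+D+E: volume 19, weight 29, value 78
- A+D+E: volume 19, weight 21, value 76
Best: $90.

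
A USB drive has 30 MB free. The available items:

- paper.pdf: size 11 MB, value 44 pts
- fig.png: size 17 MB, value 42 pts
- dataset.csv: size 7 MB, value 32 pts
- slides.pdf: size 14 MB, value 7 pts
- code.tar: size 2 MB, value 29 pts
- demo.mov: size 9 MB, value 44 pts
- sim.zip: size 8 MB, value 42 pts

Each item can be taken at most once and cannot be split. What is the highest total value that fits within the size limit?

159 pts

Check high-value combinations within 30 MB:
- paper.pdf+code.tar+demo.mov+sim.zip: size 11+2+9+8=30, value 44+29+44+42=159
- paper.pdf+dataset.csv+code.tar+demo.mov: size 11+7+2+9=29, value 44+32+29+44=149
- dataset.csv+code.tar+demo.mov+sim.zip: size 7+2+9+8=26, value 32+29+44+42=147
- paper.pdf+dataset.csv+code.tar+sim.zip: size 11+7+2+8=28, value 44+32+29+42=147
Best: 159 pts.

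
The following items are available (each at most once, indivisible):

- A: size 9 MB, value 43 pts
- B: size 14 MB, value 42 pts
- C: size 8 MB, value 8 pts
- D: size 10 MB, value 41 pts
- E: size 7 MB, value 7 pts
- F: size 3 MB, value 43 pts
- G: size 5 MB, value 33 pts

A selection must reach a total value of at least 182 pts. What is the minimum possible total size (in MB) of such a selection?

41

Subsets with value ≥ 182, sorted by total size:
- A+B+D+F+G: size 41, value 202
- A+B+D+E+F+G: size 48, value 209
- A+B+C+D+F+G: size 49, value 210
Minimum size: 41 MB.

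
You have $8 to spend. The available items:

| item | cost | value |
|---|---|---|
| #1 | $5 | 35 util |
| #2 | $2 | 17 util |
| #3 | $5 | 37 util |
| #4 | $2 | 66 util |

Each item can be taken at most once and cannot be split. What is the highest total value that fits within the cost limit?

Check high-value combinations within $8:
- #3+#4: cost 5+2=7, value 37+66=103
- #1+#4: cost 5+2=7, value 35+66=101
- #2+#4: cost 2+2=4, value 17+66=83
- #4: cost 2, value 66
Best: 103 util.

103 util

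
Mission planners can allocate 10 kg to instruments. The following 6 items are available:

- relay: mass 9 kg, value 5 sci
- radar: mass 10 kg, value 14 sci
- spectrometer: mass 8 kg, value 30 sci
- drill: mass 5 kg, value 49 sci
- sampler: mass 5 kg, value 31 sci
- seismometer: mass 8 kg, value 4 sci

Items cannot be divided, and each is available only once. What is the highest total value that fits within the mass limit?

80 sci

Check high-value combinations within 10 kg:
- drill+sampler: mass 5+5=10, value 49+31=80
- drill: mass 5, value 49
- sampler: mass 5, value 31
- spectrometer: mass 8, value 30
- radar: mass 10, value 14
Best: 80 sci.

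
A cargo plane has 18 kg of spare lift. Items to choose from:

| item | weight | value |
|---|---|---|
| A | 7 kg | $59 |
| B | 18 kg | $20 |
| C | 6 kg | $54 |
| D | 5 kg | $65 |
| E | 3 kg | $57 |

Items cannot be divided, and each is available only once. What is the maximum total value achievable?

This is a 0/1 knapsack; check combinations near the capacity.
- A+D+E: weight 7+5+3=15, value 59+65+57=181
- A+C+D: weight 7+6+5=18, value 59+54+65=178
- C+D+E: weight 6+5+3=14, value 54+65+57=176
- A+C+E: weight 7+6+3=16, value 59+54+57=170
- A+D: weight 7+5=12, value 59+65=124
Best: $181.

$181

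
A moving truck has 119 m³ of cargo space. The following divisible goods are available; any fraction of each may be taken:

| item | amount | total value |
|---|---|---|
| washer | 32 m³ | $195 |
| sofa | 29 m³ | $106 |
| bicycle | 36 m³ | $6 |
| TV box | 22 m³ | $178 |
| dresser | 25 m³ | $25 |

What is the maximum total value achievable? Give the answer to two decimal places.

Take in order of value per unit:
- TV box (178/22 per unit): all 22 → value 178, running total 178.00
- washer (195/32 per unit): all 32 → value 195, running total 373.00
- sofa (106/29 per unit): all 29 → value 106, running total 479.00
- dresser (25/25 per unit): all 25 → value 25, running total 504.00
- bicycle (6/36 per unit): 11 of 36 → value 11×6/36 = 1.8333, running total 505.83
Total 505.83.

505.83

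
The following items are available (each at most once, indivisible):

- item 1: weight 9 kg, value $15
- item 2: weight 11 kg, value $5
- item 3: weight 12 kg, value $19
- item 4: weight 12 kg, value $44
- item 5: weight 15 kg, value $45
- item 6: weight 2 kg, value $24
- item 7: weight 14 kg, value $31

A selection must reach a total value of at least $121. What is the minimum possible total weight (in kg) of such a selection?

38

Subsets with value ≥ 121, sorted by total weight:
- item 1+item 4+item 5+item 6: weight 38, value 128
- item 3+item 4+item 5+item 6: weight 41, value 132
- item 4+item 5+item 6+item 7: weight 43, value 144
Minimum weight: 38 kg.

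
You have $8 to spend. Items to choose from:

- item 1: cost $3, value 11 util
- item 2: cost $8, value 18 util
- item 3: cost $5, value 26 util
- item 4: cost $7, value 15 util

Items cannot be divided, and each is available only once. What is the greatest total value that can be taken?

Check high-value combinations within $8:
- item 1+item 3: cost 3+5=8, value 11+26=37
- item 3: cost 5, value 26
- item 2: cost 8, value 18
- item 4: cost 7, value 15
Best: 37 util.

37 util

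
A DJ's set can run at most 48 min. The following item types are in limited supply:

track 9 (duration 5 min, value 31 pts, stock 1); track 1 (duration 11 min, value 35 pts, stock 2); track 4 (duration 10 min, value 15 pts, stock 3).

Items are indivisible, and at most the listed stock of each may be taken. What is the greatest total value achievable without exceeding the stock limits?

131 pts

Top feasible selections:
- 1×track 9 + 2×track 1 + 2×track 4: duration 47, value 131
- 1×track 9 + 2×track 1 + 1×track 4: duration 37, value 116
- 1×track 9 + 1×track 1 + 3×track 4: duration 46, value 111
- 1×track 9 + 2×track 1: duration 27, value 101
Best: 131 pts.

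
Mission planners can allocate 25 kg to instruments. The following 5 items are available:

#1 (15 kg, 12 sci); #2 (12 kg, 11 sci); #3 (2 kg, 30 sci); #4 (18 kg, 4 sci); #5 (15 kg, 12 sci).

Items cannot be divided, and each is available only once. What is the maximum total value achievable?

This is a 0/1 knapsack; check combinations near the capacity.
- #1+#3: mass 15+2=17, value 12+30=42
- #3+#5: mass 2+15=17, value 30+12=42
- #2+#3: mass 12+2=14, value 11+30=41
- #3+#4: mass 2+18=20, value 30+4=34
- #3: mass 2, value 30
Best: 42 sci.

42 sci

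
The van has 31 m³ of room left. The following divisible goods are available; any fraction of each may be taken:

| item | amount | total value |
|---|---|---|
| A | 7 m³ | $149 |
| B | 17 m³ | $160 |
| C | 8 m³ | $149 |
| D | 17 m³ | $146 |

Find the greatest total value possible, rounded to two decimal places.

448.59

Take in order of value per unit:
- A (149/7 per unit): all 7 → value 149, running total 149.00
- C (149/8 per unit): all 8 → value 149, running total 298.00
- B (160/17 per unit): 16 of 17 → value 16×160/17 = 150.5882, running total 448.59
Total 448.59.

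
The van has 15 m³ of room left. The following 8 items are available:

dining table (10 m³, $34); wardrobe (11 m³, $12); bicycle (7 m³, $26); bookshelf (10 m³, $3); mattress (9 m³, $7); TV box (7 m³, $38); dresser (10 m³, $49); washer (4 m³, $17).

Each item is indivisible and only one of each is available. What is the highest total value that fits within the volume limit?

$66

Check high-value combinations within 15 m³:
- dresser+washer: volume 10+4=14, value 49+17=66
- bicycle+TV box: volume 7+7=14, value 26+38=64
- TV box+washer: volume 7+4=11, value 38+17=55
- dining table+washer: volume 10+4=14, value 34+17=51
- dresser: volume 10, value 49
Best: $66.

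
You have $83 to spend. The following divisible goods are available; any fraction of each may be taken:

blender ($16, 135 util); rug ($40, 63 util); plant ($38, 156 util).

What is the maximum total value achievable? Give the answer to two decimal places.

Take in order of value per unit:
- blender (135/16 per unit): all 16 → value 135, running total 135.00
- plant (156/38 per unit): all 38 → value 156, running total 291.00
- rug (63/40 per unit): 29 of 40 → value 29×63/40 = 45.6750, running total 336.68
Total 336.68.

336.68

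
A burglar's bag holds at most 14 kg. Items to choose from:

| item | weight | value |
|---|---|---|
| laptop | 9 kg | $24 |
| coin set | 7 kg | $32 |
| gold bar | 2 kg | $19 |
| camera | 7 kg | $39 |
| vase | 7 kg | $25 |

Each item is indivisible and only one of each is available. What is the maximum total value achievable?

Check high-value combinations within 14 kg:
- coin set+camera: weight 7+7=14, value 32+39=71
- camera+vase: weight 7+7=14, value 39+25=64
- gold bar+camera: weight 2+7=9, value 19+39=58
- coin set+vase: weight 7+7=14, value 32+25=57
Best: $71.

$71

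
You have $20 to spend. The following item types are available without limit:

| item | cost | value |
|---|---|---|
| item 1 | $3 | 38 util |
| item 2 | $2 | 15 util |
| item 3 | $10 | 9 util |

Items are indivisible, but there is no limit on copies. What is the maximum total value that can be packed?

Best value-per-unit is item 1 at 38/3; filling with it alone gives 6×38 = 228.
Optimal mix: 6×item 1 + 1×item 2 → cost 20, value 243.

243 util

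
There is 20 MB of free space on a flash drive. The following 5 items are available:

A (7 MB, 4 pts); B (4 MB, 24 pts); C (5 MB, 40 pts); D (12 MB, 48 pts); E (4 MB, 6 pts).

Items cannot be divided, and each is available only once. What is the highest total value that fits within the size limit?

88 pts

Check high-value combinations within 20 MB:
- C+D: size 5+12=17, value 40+48=88
- B+D+E: size 4+12+4=20, value 24+48+6=78
- A+B+C+E: size 7+4+5+4=20, value 4+24+40+6=74
- B+D: size 4+12=16, value 24+48=72
Best: 88 pts.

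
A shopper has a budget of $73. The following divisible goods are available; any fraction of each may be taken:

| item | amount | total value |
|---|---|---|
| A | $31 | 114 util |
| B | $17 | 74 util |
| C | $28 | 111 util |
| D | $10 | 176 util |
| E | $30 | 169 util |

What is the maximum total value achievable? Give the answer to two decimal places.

Take in order of value per unit:
- D (176/10 per unit): all 10 → value 176, running total 176.00
- E (169/30 per unit): all 30 → value 169, running total 345.00
- B (74/17 per unit): all 17 → value 74, running total 419.00
- C (111/28 per unit): 16 of 28 → value 16×111/28 = 63.4286, running total 482.43
Total 482.43.

482.43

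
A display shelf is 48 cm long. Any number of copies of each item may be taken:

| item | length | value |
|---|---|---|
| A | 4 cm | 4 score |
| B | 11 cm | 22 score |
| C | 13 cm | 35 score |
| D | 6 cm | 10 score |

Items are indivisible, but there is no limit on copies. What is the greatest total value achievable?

115 score

Best value-per-unit is C at 35/13; filling with it alone gives 3×35 = 105.
Optimal mix: 3×C + 1×D → length 45, value 115.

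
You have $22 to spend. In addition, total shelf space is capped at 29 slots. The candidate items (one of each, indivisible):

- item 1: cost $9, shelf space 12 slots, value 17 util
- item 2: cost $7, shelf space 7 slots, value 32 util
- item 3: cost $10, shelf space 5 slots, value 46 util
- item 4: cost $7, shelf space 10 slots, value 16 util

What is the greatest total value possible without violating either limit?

78 util

Feasible sets respecting both limits:
- item 2+item 3: cost 17, shelf space 12, value 78
- item 1+item 3: cost 19, shelf space 17, value 63
- item 3+item 4: cost 17, shelf space 15, value 62
- item 1+item 2: cost 16, shelf space 19, value 49
Best: 78 util.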